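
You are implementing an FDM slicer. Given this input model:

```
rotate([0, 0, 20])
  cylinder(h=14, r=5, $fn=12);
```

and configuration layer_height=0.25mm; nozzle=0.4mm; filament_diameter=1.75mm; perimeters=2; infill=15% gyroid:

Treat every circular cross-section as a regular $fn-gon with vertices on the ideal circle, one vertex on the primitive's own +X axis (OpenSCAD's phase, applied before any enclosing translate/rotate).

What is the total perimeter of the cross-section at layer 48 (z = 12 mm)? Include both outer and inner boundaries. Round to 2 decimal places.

31.06 mm

At z = 12 mm: the cylinder: section is a regular 12-gon, circumradius r=5 (perimeter = 2·12·5.000·sin(180°/12) = 31.06 mm); (rotated 20° about Z; rotation is an isometry so areas/perimeters/island counts are preserved). Overall, the cross-section is a single solid region. Total boundary length (outer) = 31.06 mm.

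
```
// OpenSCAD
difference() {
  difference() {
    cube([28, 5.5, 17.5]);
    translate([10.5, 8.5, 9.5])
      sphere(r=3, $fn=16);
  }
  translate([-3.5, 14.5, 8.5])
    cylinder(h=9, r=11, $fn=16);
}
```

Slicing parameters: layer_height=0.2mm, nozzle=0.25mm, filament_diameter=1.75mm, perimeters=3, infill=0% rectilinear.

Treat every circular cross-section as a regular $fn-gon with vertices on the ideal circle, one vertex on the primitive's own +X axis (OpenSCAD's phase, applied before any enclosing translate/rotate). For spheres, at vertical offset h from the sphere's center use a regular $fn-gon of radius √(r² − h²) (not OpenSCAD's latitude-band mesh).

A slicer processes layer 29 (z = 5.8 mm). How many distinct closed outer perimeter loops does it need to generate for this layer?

At z = 5.8 mm: the cube (footprint 28×5.5) is included at this height; the sphere at (10.5, 8.5) is absent (|z−center|=3.700 > r=3); After the difference (first − rest): none of the subtracted shapes is present at this height, so the 28×5.5 cube is unchanged — 1 connected region; the cylinder at (-3.5, 14.5) is absent (z outside [8.5, 17.5]); After the difference (first − rest): none of the subtracted shapes is present at this height, so the result so far is unchanged — 1 connected region. The result has 1 disconnected region.

1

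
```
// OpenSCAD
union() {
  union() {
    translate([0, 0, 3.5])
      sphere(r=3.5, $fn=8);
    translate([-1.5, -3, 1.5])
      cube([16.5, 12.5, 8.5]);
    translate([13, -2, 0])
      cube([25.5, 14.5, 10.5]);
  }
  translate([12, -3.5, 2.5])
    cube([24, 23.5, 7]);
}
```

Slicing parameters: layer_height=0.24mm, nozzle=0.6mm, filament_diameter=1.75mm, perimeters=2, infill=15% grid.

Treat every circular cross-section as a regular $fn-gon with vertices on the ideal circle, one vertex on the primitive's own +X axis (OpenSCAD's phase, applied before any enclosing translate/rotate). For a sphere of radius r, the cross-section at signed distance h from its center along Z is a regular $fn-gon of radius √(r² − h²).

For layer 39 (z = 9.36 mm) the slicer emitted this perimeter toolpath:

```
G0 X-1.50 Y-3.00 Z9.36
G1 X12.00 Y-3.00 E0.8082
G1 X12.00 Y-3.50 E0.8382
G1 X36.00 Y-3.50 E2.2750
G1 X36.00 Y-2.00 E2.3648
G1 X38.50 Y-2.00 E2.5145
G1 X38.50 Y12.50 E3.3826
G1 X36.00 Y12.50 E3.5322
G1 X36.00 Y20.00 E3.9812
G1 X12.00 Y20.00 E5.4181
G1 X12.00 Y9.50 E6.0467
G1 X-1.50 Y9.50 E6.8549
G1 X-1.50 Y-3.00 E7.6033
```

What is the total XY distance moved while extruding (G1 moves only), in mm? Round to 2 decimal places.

Sum the Euclidean lengths of each G1 segment: total = 127.00 mm.

127.00 mm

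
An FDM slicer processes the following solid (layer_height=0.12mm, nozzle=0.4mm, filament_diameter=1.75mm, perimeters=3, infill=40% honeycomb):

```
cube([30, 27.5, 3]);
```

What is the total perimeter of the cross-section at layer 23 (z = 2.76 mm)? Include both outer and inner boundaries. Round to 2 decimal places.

At z = 2.76 mm: the cube (footprint 30×27.5) is included at this height (perimeter 115.00 mm). Overall, the cross-section is a single solid region. Total boundary length (outer) = 115.00 mm.

115.00 mm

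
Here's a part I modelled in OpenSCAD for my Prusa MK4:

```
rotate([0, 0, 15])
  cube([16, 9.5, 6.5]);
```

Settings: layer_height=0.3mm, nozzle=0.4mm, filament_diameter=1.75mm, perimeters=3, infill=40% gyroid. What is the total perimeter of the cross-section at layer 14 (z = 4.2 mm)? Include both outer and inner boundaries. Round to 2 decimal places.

At z = 4.2 mm: the cube (footprint 16×9.5) is included at this height (perimeter 51.00 mm); (whole slice rotated 15° about Z — lengths, areas and connectivity unchanged). Overall, the cross-section is a single solid region. Total boundary length (outer) = 51.00 mm.

51.00 mm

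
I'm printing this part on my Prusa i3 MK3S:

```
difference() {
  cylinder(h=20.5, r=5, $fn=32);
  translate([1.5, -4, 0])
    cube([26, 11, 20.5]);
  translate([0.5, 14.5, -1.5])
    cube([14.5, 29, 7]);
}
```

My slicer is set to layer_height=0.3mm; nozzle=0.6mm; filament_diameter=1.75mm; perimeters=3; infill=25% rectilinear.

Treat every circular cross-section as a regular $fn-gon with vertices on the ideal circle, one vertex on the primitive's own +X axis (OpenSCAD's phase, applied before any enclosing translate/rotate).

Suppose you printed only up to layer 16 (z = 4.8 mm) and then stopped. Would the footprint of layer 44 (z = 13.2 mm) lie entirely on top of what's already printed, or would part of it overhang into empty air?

entirely on top

Compare the two slices. At z = 4.8: the cylinder: section is a regular 32-gon, circumradius r=5 (area = (32/2)·5.000²·sin(360°/32) = 78.04 mm²); the cube at (1.5, -4) is present — its section is the full 26×11 rectangle (area 286.00 mm²); the cube at (0.5, 14.5) is present — its section is the full 14.5×29 rectangle (area 420.50 mm²); Subtracting the remaining from the first: starting from the r=5 cylinder (78.04 mm²), the 26×11 cube at (1.5, -4) partially overlaps it — only the 23.66 mm² overlap (of its 286.00 mm²) is removed, clipping the outline; the 14.5×29 cube at (0.5, 14.5) misses the remaining region (no effect) — area = 54.37 mm². At z = 13.2: the cylinder: section is a regular 32-gon, circumradius r=5 (area = (32/2)·5.000²·sin(360°/32) = 78.04 mm²); the 26×11 cube at (1.5, -4) contributes its full rectangle (area 286.00 mm²); the cube at (0.5, 14.5) does not reach this height (z outside [-1.5, 5.5]); Taking the first minus the rest: starting from the r=5 cylinder (78.04 mm²), the 26×11 cube at (1.5, -4) partially overlaps it — only the 23.66 mm² overlap (of its 286.00 mm²) is removed, clipping the outline — area = 54.37 mm². Checking containment: the cross-section at z = 13.2 is a subset of the cross-section at z = 4.8.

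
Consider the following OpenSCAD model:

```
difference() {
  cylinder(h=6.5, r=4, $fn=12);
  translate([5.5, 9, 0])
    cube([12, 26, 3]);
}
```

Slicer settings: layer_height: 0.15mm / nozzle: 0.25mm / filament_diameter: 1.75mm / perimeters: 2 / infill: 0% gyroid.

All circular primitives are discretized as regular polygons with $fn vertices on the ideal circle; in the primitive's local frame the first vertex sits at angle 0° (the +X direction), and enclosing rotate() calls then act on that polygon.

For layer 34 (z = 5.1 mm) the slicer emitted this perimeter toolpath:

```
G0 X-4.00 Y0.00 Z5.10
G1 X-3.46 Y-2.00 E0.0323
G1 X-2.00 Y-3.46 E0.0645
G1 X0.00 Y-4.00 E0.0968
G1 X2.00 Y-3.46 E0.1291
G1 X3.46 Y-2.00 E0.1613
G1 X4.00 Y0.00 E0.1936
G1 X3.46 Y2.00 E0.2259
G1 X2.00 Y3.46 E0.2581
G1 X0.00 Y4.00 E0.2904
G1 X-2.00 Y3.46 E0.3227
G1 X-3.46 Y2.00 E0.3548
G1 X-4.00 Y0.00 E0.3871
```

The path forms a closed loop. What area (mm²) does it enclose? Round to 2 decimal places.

47.94 mm²

Apply the shoelace formula to the sequence of (X, Y) vertices; enclosed area = 47.94 mm².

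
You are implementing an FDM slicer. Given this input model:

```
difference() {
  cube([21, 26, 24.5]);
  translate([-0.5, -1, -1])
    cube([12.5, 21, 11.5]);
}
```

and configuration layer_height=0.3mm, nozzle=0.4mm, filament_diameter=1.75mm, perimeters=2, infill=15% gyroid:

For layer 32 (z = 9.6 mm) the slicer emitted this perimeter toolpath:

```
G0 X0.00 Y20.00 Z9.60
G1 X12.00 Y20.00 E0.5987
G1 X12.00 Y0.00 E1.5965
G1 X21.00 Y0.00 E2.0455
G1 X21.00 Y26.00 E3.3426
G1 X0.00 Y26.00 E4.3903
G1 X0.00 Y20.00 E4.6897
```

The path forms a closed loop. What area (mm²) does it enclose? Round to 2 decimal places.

Apply the shoelace formula to the sequence of (X, Y) vertices; enclosed area = 306.00 mm².

306.00 mm²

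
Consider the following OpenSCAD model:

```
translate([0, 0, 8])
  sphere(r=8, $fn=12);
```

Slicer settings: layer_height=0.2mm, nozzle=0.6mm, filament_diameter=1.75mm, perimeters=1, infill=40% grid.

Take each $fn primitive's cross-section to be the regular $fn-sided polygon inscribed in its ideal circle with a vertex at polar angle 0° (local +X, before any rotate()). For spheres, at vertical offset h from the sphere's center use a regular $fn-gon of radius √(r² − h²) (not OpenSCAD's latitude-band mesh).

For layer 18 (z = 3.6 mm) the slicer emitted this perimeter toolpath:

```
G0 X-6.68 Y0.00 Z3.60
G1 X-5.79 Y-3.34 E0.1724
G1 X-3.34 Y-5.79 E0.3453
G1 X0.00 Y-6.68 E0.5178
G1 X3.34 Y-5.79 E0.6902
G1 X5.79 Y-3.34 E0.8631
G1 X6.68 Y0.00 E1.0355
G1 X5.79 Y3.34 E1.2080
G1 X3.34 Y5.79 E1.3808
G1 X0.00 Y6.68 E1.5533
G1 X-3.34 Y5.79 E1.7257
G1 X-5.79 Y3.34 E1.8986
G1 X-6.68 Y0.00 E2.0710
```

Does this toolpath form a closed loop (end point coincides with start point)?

Start point (G0): (-6.68, 0.00). End point (last G1): the path returns to the start — closed.

yes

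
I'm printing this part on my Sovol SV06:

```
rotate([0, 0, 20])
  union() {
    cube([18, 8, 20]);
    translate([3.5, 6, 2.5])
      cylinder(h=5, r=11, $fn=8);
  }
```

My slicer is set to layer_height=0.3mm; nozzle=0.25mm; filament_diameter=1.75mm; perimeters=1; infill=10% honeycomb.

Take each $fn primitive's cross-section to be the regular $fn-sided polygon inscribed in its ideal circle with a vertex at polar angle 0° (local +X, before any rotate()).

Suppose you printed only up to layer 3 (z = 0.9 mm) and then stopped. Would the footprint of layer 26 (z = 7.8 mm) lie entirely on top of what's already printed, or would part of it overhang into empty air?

entirely on top

Compare the two slices. At z = 0.9: the cube (footprint 18×8) is included at this height (area 144.00 mm²); the cylinder at (3.5, 6) is absent (z outside [2.5, 7.5]); Taking the union: only the 18×8 cube is present, so the union is just that shape — area = 144.00 mm²; (whole slice rotated 20° about Z — lengths, areas and connectivity unchanged). At z = 7.8: the cube is present — its section is the full 18×8 rectangle (area 144.00 mm²); the cylinder at (3.5, 6) is absent (z outside [2.5, 7.5]); Combining (union): only the 18×8 cube is present, so the union is just that shape — area = 144.00 mm²; (rotated 20° about Z; rotation is an isometry so areas/perimeters/island counts are preserved). Checking containment: the cross-section at z = 7.8 is a subset of the cross-section at z = 0.9.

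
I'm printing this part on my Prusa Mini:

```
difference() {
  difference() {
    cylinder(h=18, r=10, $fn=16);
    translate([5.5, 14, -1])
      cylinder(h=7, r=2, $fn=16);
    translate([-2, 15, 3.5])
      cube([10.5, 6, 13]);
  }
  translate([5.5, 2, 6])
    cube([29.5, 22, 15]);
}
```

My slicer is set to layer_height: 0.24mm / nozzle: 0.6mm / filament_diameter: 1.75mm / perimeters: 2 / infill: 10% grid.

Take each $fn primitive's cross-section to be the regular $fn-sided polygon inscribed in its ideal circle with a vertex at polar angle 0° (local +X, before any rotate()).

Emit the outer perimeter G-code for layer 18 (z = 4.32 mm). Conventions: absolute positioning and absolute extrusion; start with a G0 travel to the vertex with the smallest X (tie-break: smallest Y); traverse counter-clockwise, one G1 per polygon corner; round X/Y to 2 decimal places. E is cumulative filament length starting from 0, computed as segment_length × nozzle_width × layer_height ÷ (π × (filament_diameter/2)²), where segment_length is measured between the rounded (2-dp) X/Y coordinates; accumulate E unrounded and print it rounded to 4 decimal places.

G0 X-10.00 Y0.00 Z4.32
G1 X-9.24 Y-3.83 E0.2338
G1 X-7.07 Y-7.07 E0.4672
G1 X-3.83 Y-9.24 E0.7007
G1 X0.00 Y-10.00 E0.9345
G1 X3.83 Y-9.24 E1.1682
G1 X7.07 Y-7.07 E1.4017
G1 X9.24 Y-3.83 E1.6351
G1 X10.00 Y0.00 E1.8689
G1 X9.24 Y3.83 E2.1027
G1 X7.07 Y7.07 E2.3361
G1 X3.83 Y9.24 E2.5696
G1 X0.00 Y10.00 E2.8034
G1 X-3.83 Y9.24 E3.0371
G1 X-7.07 Y7.07 E3.2706
G1 X-9.24 Y3.83 E3.5040
G1 X-10.00 Y0.00 E3.7378

At z = 4.32 mm: the cylinder: section is a regular 16-gon, circumradius r=10; the r=2 cylinder at (5.5, 14) contributes a regular 16-gon of circumradius 2; the 10.5×6 cube at (-2, 15) contributes its full rectangle; After the difference (first − rest): starting from the r=10 cylinder, the r=2 cylinder at (5.5, 14) misses the remaining region (no effect); the 10.5×6 cube at (-2, 15) misses the remaining region (no effect) — 1 connected region; the cube at (5.5, 2) is absent (z outside [6, 21]); Subtracting the remaining from the first: none of the subtracted shapes is present at this height, so that combined region is unchanged — 1 connected region. The outline is a single polygon with 16 vertices. Extrusion per mm of travel: 0.6 × 0.24 / (π × 0.875²) = 0.059868. Accumulating E over each segment gives final E = 3.7378.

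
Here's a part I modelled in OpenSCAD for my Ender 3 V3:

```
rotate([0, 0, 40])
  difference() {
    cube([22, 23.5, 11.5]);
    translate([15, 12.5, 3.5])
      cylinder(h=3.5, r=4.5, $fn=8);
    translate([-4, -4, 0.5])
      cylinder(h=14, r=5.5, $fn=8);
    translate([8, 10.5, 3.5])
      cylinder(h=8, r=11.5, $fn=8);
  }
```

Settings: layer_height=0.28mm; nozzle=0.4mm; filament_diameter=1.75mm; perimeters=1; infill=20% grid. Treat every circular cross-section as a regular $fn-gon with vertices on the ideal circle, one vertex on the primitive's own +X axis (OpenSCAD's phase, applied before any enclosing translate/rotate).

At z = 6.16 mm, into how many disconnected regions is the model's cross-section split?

2

At z = 6.16 mm: the cube (footprint 22×23.5) is included at this height; the r=4.5 cylinder at (15, 12.5) contributes a regular 8-gon of circumradius 4.5; the r=5.5 cylinder at (-4, -4) contributes a regular 8-gon of circumradius 5.5; the cylinder at (8, 10.5): section is a regular 8-gon, circumradius r=11.5; Subtracting the remaining from the first: starting from the 22×23.5 cube, the r=4.5 cylinder at (15, 12.5) lies wholly inside it (removes its full 57.28 mm² and its 27.55 mm outline becomes a hole wall); the r=5.5 cylinder at (-4, -4) misses the remaining region (no effect); the r=11.5 cylinder at (8, 10.5) partially overlaps it — only the 288.05 mm² overlap (of its 374.06 mm²) is removed, clipping the outline — 2 connected regions; (rotated 40° about Z; rotation is an isometry so areas/perimeters/island counts are preserved). The result has 2 disconnected regions.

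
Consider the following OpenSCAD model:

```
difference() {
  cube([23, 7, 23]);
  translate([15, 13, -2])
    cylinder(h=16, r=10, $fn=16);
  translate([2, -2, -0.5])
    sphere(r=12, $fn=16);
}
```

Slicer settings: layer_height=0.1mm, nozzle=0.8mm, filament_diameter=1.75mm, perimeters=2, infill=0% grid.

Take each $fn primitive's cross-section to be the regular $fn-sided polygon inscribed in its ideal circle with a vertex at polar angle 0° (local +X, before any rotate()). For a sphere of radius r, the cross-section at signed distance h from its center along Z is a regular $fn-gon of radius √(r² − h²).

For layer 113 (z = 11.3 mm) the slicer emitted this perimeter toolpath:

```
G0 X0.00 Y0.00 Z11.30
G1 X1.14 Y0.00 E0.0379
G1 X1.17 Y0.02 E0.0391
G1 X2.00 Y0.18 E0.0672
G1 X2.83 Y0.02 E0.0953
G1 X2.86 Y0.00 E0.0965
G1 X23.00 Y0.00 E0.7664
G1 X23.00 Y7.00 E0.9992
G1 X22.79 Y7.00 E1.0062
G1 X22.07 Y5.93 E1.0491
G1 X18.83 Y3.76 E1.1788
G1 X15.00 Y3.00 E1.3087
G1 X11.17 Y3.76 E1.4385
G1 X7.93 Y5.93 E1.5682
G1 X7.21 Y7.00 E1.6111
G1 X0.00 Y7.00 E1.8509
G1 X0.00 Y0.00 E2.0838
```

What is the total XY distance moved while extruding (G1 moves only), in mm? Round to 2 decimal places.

62.65 mm

Sum the Euclidean lengths of each G1 segment: total = 62.65 mm.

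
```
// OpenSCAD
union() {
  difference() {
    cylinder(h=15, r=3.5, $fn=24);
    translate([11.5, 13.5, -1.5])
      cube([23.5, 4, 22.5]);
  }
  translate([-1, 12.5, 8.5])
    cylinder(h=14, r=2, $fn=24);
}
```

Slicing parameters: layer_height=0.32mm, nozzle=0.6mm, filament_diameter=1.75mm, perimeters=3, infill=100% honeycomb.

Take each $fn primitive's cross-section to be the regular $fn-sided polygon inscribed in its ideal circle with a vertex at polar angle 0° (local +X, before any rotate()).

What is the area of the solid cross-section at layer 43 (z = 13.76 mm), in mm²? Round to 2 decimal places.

50.47 mm²

At z = 13.76 mm: the r=3.5 cylinder gives a regular 24-gon of circumradius 3.5 (constant along its height) (area = (24/2)·3.500²·sin(360°/24) = 38.05 mm²); the cube at (11.5, 13.5) (footprint 23.5×4) is included at this height (area 94.00 mm²); After the difference (first − rest): starting from the r=3.5 cylinder (38.05 mm²), the 23.5×4 cube at (11.5, 13.5) misses the remaining region (no effect) — area = 38.05 mm²; the r=2 cylinder at (-1, 12.5) gives a regular 24-gon of circumradius 2 (constant along its height) (area = (24/2)·2.000²·sin(360°/24) = 12.42 mm²); Taking the union: the 2 present regions are separate (no shared area or edge), so areas and boundary lengths simply add and each stays a separate island — area = 50.47 mm². Overall, the cross-section has 2 separate islands. Net area = 50.47 mm².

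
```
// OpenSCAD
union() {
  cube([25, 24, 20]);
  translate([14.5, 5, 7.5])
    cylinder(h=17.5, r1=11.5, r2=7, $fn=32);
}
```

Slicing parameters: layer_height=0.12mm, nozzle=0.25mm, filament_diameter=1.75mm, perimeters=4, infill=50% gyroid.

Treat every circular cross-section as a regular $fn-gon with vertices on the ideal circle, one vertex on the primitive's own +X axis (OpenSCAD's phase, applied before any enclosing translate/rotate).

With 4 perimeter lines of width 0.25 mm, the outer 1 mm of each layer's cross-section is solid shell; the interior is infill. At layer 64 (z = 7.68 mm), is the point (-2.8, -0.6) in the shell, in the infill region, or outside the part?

At z = 7.68 mm: the cube is present — its section is the full 25×24 rectangle; the cone at (14.5, 5) (r1=11.5→r2=7) has section circumradius 11.454 here — a regular 32-gon; Merging all regions: the regions partially overlap (shared area 309.63 mm²), so overlapping operands fuse into one piece — 1 connected region. Overall, the cross-section is a single solid region. The nearest boundary edge runs (4.25, 0.00)→(0.00, 0.00); distance from the point to it = 2.86 mm. The point is not inside any of the regions above, so it lies outside the cross-section (2.86 mm from the nearest boundary).

outside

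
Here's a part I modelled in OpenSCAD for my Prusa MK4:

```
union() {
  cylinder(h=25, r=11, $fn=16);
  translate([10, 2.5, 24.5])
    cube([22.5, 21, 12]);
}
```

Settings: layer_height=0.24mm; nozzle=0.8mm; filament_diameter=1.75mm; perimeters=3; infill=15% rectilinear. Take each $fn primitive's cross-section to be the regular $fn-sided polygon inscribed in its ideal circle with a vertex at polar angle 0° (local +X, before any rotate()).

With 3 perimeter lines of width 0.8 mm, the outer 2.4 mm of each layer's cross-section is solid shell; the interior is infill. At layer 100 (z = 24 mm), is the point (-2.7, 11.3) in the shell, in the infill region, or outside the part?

At z = 24 mm: the cylinder: section is a regular 16-gon, circumradius r=11; the cube at (10, 2.5) does not reach this height (z outside [24.5, 36.5]); Merging all regions: only the r=11 cylinder is present, so the union is just that shape — 1 connected region. Overall, the cross-section is a single solid region. The nearest boundary edge runs (0.00, 11.00)→(-4.21, 10.16); distance from the point to it = 0.82 mm. The point is not inside any of the regions above, so it lies outside the cross-section (0.82 mm from the nearest boundary).

outside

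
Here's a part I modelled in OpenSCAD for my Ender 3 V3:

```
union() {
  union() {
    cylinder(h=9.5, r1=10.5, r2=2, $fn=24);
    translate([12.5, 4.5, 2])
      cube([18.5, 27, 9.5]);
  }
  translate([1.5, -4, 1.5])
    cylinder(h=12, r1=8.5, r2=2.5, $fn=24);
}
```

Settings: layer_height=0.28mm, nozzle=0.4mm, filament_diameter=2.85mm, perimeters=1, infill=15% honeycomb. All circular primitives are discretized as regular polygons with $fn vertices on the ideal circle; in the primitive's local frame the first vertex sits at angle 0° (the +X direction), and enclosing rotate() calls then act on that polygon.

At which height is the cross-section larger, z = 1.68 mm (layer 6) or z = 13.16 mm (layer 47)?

layer 6 (z = 1.68 mm)

Layer 6 (z = 1.68): the cone contributes a regular 24-gon of circumradius 8.997 (interpolated between r1=10.5 and r2=2 at t=0.177) (area = (24/2)·8.997²·sin(360°/24) = 251.40 mm²); the cube at (12.5, 4.5) is absent (z outside [2, 11.5]); Combining (union): only the cone is present, so the union is just that shape — area = 251.40 mm²; the cone at (1.5, -4): at t=0.015 of its height the radius interpolates to r₁+(r₂−r₁)t = 8.410, giving a regular 24-gon of that circumradius (area = (24/2)·8.410²·sin(360°/24) = 219.67 mm²); Combining (union): the regions partially overlap — summed areas 471.06 mm² minus the doubly-counted overlap 161.65 mm² gives 309.42 mm² — area = 309.42 mm². So its area = 309.42 mm². Layer 47 (z = 13.16): the cone is not intersected at this z (z outside [0, 9.5]); the cube at (12.5, 4.5) does not reach this height (z outside [2, 11.5]); Taking the union: nothing is present at this height; the cone at (1.5, -4) contributes a regular 24-gon of circumradius 2.670 (interpolated between r1=8.5 and r2=2.5 at t=0.972) (area = (24/2)·2.670²·sin(360°/24) = 22.14 mm²); Combining (union): only the cone at (1.5, -4) is present, so the union is just that shape — area = 22.14 mm². So its area = 22.14 mm². Layer 6 is larger (309.42 vs 22.14 mm²).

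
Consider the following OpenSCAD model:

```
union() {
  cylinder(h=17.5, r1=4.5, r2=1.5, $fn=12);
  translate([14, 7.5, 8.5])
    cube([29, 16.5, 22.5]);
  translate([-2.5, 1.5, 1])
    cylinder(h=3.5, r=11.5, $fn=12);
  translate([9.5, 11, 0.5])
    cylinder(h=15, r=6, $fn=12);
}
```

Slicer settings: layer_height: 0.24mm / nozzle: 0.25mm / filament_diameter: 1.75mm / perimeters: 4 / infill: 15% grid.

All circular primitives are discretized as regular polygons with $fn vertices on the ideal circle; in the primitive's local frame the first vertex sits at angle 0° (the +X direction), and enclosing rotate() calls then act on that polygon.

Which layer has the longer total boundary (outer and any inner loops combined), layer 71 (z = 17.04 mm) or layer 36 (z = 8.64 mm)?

layer 36 (z = 8.64 mm)

Layer 71 (z = 17.04): the cone (r1=4.5→r2=1.5) has section circumradius 1.579 here — a regular 12-gon (perimeter = 2·12·1.579·sin(180°/12) = 9.81 mm); the cube at (14, 7.5) (footprint 29×16.5) is included at this height (perimeter 91.00 mm); the cylinder at (-2.5, 1.5) does not reach this height (z outside [1, 4.5]); the cylinder at (9.5, 11) is absent (z outside [0.5, 15.5]); Combining (union): the 2 present regions are separate (no shared area or edge), so areas and boundary lengths simply add and each stays a separate island — boundary = 100.81 mm. So its perimeter = 100.81 mm. Layer 36 (z = 8.64): the cone contributes a regular 12-gon of circumradius 3.019 (interpolated between r1=4.5 and r2=1.5 at t=0.494) (perimeter = 2·12·3.019·sin(180°/12) = 18.75 mm); the cube at (14, 7.5) (footprint 29×16.5) is included at this height (perimeter 91.00 mm); the cylinder at (-2.5, 1.5) is absent (z outside [1, 4.5]); the cylinder at (9.5, 11): section is a regular 12-gon, circumradius r=6 (perimeter = 2·12·6.000·sin(180°/12) = 37.27 mm); Taking the union: the regions partially overlap (shared area 7.05 mm²), so the edge portions inside another operand are dropped and the merged outline is re-measured after clipping — boundary = 131.73 mm. So its perimeter = 131.73 mm. Layer 36 is larger (131.73 vs 100.81 mm).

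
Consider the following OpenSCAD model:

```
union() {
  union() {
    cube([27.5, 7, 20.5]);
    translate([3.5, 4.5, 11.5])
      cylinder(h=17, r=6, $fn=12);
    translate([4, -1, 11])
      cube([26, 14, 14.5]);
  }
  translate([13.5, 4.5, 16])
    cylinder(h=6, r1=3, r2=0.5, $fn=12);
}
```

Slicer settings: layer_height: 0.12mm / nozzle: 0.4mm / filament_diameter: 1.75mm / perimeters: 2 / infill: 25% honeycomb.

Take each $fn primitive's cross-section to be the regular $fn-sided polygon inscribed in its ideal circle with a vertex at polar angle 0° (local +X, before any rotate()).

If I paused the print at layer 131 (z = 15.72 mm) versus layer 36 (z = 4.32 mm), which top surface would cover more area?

layer 131 (z = 15.72 mm)

Layer 131 (z = 15.72): the cube (footprint 27.5×7) is included at this height (area 192.50 mm²); the cylinder at (3.5, 4.5): section is a regular 12-gon, circumradius r=6 (area = (12/2)·6.000²·sin(360°/12) = 108.00 mm²); the cube at (4, -1) (footprint 26×14) is included at this height (area 364.00 mm²); Merging all regions: the regions partially overlap — summed areas 664.50 mm² minus the doubly-counted overlap 240.32 mm² gives 424.18 mm² — area = 424.18 mm²; the cone at (13.5, 4.5) is absent (z outside [16, 22]); Combining (union): only that combined region is present, so the union is just that shape — area = 424.18 mm². So its area = 424.18 mm². Layer 36 (z = 4.32): the cube (footprint 27.5×7) is included at this height (area 192.50 mm²); the cylinder at (3.5, 4.5) does not reach this height (z outside [11.5, 28.5]); the cube at (4, -1) does not reach this height (z outside [11, 25.5]); Taking the union: only the 27.5×7 cube is present, so the union is just that shape — area = 192.50 mm²; the cone at (13.5, 4.5) is absent (z outside [16, 22]); Merging all regions: only that combined region is present, so the union is just that shape — area = 192.50 mm². So its area = 192.50 mm². Layer 131 is larger (424.18 vs 192.50 mm²).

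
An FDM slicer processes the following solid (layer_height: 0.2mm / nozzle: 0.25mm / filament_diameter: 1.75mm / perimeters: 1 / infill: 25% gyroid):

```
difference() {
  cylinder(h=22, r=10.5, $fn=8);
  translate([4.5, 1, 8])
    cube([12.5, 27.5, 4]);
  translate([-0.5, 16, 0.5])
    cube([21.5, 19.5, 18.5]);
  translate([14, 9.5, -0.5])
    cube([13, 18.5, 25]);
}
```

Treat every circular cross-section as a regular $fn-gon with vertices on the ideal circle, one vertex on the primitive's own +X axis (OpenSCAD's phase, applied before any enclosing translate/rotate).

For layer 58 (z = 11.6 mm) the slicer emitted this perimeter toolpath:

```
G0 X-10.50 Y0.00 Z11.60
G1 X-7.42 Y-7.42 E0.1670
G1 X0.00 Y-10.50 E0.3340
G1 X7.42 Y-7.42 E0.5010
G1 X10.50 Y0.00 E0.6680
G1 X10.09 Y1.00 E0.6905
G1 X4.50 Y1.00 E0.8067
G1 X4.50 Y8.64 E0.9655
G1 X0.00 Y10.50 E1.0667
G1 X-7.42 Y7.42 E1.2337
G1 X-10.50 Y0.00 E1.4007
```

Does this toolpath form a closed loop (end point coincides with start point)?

yes

Start point (G0): (-10.50, 0.00). End point (last G1): the path returns to the start — closed.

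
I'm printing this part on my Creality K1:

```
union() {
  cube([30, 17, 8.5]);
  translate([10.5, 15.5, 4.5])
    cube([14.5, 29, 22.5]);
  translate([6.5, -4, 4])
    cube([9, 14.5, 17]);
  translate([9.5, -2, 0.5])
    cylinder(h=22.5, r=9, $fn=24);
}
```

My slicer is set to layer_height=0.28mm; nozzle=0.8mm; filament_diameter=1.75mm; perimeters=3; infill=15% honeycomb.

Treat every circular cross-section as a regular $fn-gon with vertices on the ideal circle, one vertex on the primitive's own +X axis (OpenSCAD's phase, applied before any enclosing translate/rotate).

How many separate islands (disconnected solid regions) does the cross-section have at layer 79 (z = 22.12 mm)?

At z = 22.12 mm: the cube is not intersected at this z (z outside [0, 8.5]); the cube at (10.5, 15.5) (footprint 14.5×29) is included at this height; the cube at (6.5, -4) is absent (z outside [4, 21]); the r=9 cylinder at (9.5, -2) contributes a regular 24-gon of circumradius 9; Merging all regions: the 2 present regions are separate (no shared area or edge), so areas and boundary lengths simply add and each stays a separate island — 2 connected regions. Overall, the cross-section has 2 separate islands. Island count = 2.

2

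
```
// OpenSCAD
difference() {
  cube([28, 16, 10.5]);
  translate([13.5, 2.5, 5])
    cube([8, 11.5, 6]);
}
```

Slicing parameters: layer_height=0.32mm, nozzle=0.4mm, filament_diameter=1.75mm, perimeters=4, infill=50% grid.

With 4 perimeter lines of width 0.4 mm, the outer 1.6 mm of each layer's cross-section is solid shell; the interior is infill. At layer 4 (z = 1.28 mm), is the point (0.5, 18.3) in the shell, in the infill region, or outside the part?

outside

At z = 1.28 mm: the cube is present — its section is the full 28×16 rectangle; the cube at (13.5, 2.5) does not reach this height (z outside [5, 11]); Subtracting the remaining from the first: none of the subtracted shapes is present at this height, so the 28×16 cube is unchanged — 1 connected region. Overall, the cross-section is a single solid region. The nearest boundary edge runs (28.00, 16.00)→(0.00, 16.00); distance from the point to it = 2.30 mm. The point is not inside any of the regions above, so it lies outside the cross-section (2.30 mm from the nearest boundary).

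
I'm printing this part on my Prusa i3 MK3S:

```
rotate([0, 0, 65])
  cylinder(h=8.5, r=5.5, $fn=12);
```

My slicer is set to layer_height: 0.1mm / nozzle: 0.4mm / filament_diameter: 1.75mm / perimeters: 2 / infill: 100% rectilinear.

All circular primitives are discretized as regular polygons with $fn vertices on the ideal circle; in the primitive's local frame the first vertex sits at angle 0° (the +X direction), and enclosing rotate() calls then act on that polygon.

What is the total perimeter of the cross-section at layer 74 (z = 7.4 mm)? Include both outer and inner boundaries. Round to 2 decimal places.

34.16 mm

At z = 7.4 mm: the cylinder: section is a regular 12-gon, circumradius r=5.5 (perimeter = 2·12·5.500·sin(180°/12) = 34.16 mm); (whole slice rotated 65° about Z — lengths, areas and connectivity unchanged). Overall, the cross-section is a single solid region. Total boundary length (outer) = 34.16 mm.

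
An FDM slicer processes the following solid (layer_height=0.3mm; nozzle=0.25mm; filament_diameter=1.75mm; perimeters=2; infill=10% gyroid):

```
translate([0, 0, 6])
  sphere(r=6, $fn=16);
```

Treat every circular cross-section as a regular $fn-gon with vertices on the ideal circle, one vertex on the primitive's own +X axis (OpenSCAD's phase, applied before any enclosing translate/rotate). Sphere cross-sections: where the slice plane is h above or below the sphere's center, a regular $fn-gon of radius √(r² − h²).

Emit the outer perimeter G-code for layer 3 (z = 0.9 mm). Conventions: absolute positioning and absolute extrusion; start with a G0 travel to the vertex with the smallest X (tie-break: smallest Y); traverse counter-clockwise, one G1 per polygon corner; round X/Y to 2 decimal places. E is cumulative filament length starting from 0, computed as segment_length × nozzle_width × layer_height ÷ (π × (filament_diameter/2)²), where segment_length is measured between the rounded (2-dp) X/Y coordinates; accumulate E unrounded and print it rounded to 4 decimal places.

At z = 0.9 mm: the r=6 sphere slices to a regular 16-gon of circumradius 3.161 (√(r²−h²) with h=5.1 from center). The outline is a single polygon with 16 vertices. Extrusion per mm of travel: 0.25 × 0.3 / (π × 0.875²) = 0.031181. Accumulating E over each segment gives final E = 0.6149.

G0 X-3.16 Y0.00 Z0.90
G1 X-2.92 Y-1.21 E0.0385
G1 X-2.23 Y-2.23 E0.0769
G1 X-1.21 Y-2.92 E0.1153
G1 X0.00 Y-3.16 E0.1537
G1 X1.21 Y-2.92 E0.1922
G1 X2.23 Y-2.23 E0.2306
G1 X2.92 Y-1.21 E0.2690
G1 X3.16 Y0.00 E0.3075
G1 X2.92 Y1.21 E0.3459
G1 X2.23 Y2.23 E0.3843
G1 X1.21 Y2.92 E0.4227
G1 X0.00 Y3.16 E0.4612
G1 X-1.21 Y2.92 E0.4996
G1 X-2.23 Y2.23 E0.5380
G1 X-2.92 Y1.21 E0.5764
G1 X-3.16 Y0.00 E0.6149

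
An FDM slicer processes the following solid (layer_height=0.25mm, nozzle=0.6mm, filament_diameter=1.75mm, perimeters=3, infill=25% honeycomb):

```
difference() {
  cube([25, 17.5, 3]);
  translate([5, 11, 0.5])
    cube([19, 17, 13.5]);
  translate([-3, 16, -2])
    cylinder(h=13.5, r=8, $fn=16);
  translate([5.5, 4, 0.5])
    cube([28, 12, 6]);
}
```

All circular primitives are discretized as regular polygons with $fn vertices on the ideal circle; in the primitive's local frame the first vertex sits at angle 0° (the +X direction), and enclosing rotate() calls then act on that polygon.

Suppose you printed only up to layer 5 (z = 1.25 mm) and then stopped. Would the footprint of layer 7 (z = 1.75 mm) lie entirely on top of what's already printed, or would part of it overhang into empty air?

Compare the two slices. At z = 1.25: the cube is present — its section is the full 25×17.5 rectangle (area 437.50 mm²); the cube at (5, 11) (footprint 19×17) is included at this height (area 323.00 mm²); the r=8 cylinder at (-3, 16) contributes a regular 16-gon of circumradius 8 (area = (16/2)·8.000²·sin(360°/16) = 195.93 mm²); the 28×12 cube at (5.5, 4) contributes its full rectangle (area 336.00 mm²); Subtracting the remaining from the first: starting from the 25×17.5 cube (437.50 mm²), the 19×17 cube at (5, 11) partially overlaps it — only the 123.50 mm² overlap (of its 323.00 mm²) is removed, clipping the outline; the r=8 cylinder at (-3, 16) partially overlaps it — only the 33.15 mm² overlap (of its 195.93 mm²) is removed, clipping the outline; the 28×12 cube at (5.5, 4) partially overlaps it — only the 141.50 mm² overlap (of its 336.00 mm²) is removed, clipping the outline — area = 139.35 mm². At z = 1.75: the cube is present — its section is the full 25×17.5 rectangle (area 437.50 mm²); the cube at (5, 11) is present — its section is the full 19×17 rectangle (area 323.00 mm²); the r=8 cylinder at (-3, 16) gives a regular 16-gon of circumradius 8 (constant along its height) (area = (16/2)·8.000²·sin(360°/16) = 195.93 mm²); the cube at (5.5, 4) (footprint 28×12) is included at this height (area 336.00 mm²); After the difference (first − rest): starting from the 25×17.5 cube (437.50 mm²), the 19×17 cube at (5, 11) partially overlaps it — only the 123.50 mm² overlap (of its 323.00 mm²) is removed, clipping the outline; the r=8 cylinder at (-3, 16) partially overlaps it — only the 33.15 mm² overlap (of its 195.93 mm²) is removed, clipping the outline; the 28×12 cube at (5.5, 4) partially overlaps it — only the 141.50 mm² overlap (of its 336.00 mm²) is removed, clipping the outline — area = 139.35 mm². Checking containment: the cross-section at z = 1.75 is a subset of the cross-section at z = 1.25.

entirely on top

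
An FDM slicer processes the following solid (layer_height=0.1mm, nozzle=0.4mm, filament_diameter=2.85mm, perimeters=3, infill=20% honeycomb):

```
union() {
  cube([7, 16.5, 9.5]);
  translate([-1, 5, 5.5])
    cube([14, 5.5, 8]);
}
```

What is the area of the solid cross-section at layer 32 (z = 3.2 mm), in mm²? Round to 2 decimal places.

115.50 mm²

At z = 3.2 mm: the cube is present — its section is the full 7×16.5 rectangle (area 115.50 mm²); the cube at (-1, 5) is absent (z outside [5.5, 13.5]); Merging all regions: only the 7×16.5 cube is present, so the union is just that shape — area = 115.50 mm². Overall, the cross-section is a single solid region. Net area = 115.50 mm².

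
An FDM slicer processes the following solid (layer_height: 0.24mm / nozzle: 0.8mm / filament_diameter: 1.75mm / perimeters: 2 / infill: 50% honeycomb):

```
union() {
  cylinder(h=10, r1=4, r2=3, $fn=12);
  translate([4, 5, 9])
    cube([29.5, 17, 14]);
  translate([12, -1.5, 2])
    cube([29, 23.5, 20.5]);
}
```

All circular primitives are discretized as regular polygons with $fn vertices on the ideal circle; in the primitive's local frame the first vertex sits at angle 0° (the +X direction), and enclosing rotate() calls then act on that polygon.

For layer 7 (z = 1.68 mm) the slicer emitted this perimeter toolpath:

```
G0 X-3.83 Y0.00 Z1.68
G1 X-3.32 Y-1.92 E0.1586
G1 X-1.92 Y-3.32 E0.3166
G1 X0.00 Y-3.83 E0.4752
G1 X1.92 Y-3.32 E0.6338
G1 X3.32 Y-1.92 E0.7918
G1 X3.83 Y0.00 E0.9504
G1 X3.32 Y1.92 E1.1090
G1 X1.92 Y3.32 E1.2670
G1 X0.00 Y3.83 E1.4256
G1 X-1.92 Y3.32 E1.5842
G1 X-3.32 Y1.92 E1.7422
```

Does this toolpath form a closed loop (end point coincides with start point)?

no

Start point (G0): (-3.83, 0.00). End point (last G1): the path does not return to the start — open.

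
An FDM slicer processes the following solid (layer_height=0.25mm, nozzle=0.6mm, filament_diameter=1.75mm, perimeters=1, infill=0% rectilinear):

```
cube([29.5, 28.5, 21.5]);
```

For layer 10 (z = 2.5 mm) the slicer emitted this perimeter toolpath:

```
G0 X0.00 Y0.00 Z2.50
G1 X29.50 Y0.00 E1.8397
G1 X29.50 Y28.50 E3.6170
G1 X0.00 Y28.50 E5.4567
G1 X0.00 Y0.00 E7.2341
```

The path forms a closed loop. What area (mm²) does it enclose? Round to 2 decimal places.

840.75 mm²

Apply the shoelace formula to the sequence of (X, Y) vertices; enclosed area = 840.75 mm².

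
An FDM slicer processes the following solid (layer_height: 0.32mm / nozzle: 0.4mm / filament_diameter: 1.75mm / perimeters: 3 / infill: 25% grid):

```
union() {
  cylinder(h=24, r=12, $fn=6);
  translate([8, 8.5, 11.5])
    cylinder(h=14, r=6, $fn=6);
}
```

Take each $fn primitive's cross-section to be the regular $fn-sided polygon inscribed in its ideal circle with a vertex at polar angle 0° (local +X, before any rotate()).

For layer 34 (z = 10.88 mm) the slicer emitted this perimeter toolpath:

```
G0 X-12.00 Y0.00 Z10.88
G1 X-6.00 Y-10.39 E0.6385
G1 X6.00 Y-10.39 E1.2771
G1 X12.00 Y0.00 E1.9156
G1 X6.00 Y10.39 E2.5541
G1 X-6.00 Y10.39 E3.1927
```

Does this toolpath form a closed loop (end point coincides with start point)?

Start point (G0): (-12.00, 0.00). End point (last G1): the path does not return to the start — open.

no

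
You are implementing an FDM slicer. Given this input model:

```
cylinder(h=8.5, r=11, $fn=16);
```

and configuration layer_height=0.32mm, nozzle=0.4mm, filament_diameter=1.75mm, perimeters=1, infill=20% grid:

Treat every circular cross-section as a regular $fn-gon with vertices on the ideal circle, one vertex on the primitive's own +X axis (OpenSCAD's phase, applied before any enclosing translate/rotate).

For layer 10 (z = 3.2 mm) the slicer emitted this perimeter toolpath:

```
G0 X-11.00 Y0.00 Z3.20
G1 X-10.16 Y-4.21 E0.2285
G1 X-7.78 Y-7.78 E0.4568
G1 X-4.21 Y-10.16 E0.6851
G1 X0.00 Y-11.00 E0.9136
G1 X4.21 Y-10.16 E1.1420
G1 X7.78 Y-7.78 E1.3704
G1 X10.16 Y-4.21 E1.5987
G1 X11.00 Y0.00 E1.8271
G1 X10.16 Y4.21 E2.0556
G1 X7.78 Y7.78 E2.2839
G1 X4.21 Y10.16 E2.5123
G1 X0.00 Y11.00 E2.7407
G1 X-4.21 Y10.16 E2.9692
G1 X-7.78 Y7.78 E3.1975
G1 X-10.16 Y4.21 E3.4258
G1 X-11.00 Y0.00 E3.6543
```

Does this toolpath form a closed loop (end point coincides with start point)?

Start point (G0): (-11.00, 0.00). End point (last G1): the path returns to the start — closed.

yes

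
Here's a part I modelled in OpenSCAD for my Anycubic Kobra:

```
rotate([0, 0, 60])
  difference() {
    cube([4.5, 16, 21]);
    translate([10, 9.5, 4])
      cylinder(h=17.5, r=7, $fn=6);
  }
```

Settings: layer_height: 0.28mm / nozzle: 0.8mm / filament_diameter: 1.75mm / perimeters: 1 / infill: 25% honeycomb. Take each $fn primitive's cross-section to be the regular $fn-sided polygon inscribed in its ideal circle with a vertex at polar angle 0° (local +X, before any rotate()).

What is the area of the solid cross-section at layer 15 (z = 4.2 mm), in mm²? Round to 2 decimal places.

68.10 mm²

At z = 4.2 mm: the 4.5×16 cube contributes its full rectangle (area 72.00 mm²); the r=7 cylinder at (10, 9.5) contributes a regular 6-gon of circumradius 7 (area = (6/2)·7.000²·sin(360°/6) = 127.31 mm²); Taking the first minus the rest: starting from the 4.5×16 cube (72.00 mm²), the r=7 cylinder at (10, 9.5) partially overlaps it — only the 3.90 mm² overlap (of its 127.31 mm²) is removed, clipping the outline — area = 68.10 mm²; (rotated 60° about Z; rotation is an isometry so areas/perimeters/island counts are preserved). Overall, the cross-section is a single solid region. Net area = 68.10 mm².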